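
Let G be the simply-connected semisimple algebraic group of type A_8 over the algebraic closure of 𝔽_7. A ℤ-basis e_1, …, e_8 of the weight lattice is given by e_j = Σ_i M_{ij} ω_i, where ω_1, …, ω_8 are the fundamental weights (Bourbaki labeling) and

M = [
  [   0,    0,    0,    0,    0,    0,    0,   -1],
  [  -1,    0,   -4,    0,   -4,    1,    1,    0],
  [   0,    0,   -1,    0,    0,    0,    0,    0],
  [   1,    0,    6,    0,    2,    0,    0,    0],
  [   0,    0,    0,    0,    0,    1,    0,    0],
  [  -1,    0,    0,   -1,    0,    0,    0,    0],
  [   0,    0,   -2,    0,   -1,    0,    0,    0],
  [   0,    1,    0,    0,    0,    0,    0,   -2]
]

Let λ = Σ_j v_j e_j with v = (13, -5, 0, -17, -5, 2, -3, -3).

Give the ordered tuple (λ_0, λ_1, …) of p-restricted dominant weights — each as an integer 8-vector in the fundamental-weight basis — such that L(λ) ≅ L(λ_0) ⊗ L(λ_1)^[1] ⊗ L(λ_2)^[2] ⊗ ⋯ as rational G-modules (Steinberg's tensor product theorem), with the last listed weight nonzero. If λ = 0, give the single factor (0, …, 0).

Converting to the ω-basis (c_i = row i of M dotted with v = (13, -5, 0, -17, -5, 2, -3, -3)):
  c_1 = 0*13 + 0*-5 + 0*0 + 0*-17 + 0*-5 + 0*2 + 0*-3 + -1*-3 = 3
  c_2 = -1*13 + 0*-5 + -4*0 + 0*-17 + -4*-5 + 1*2 + 1*-3 + 0*-3 = 6
  c_3 = 0*13 + 0*-5 + -1*0 + 0*-17 + 0*-5 + 0*2 + 0*-3 + 0*-3 = 0
  c_4 = 1*13 + 0*-5 + 6*0 + 0*-17 + 2*-5 + 0*2 + 0*-3 + 0*-3 = 3
  c_5 = 0*13 + 0*-5 + 0*0 + 0*-17 + 0*-5 + 1*2 + 0*-3 + 0*-3 = 2
  c_6 = -1*13 + 0*-5 + 0*0 + -1*-17 + 0*-5 + 0*2 + 0*-3 + 0*-3 = 4
  c_7 = 0*13 + 0*-5 + -2*0 + 0*-17 + -1*-5 + 0*2 + 0*-3 + 0*-3 = 5
  c_8 = 0*13 + 1*-5 + 0*0 + 0*-17 + 0*-5 + 0*2 + 0*-3 + -2*-3 = 1
p = 7; digits c_i = Σ_j d_{ij}·7^j, 0 ≤ d_{ij} < 7:
  c_1 = 3 = 3·7^0
  c_2 = 6 = 6·7^0
  c_3 = 0
  c_4 = 3 = 3·7^0
  c_5 = 2 = 2·7^0
  c_6 = 4 = 4·7^0
  c_7 = 5 = 5·7^0
  c_8 = 1 = 1·7^0
p-restricted factor λ_0 = (3, 6, 0, 3, 2, 4, 5, 1)

((3, 6, 0, 3, 2, 4, 5, 1),)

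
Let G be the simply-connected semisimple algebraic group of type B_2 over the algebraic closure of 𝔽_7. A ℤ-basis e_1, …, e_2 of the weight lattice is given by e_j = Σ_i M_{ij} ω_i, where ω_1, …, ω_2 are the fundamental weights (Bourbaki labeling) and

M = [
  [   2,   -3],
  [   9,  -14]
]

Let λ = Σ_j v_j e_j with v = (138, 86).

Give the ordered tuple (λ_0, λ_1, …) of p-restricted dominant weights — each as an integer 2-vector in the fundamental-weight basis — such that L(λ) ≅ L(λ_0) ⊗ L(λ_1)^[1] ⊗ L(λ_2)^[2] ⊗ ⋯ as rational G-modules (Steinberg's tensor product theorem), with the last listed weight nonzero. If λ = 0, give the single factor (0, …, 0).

((4, 3), (2, 5))

Compute c_i = Σ_j M_{ij} v_j with v = (138, 86):
  c_1 = 2*138 + -3*86 = 18
  c_2 = 9*138 + -14*86 = 38
Writing each c_i in base p = 7:
  c_1 = 18 = 4·7^0 + 2·7^1
  c_2 = 38 = 3·7^0 + 5·7^1
Factor λ_0 = (4, 3)
Factor λ_1 = (2, 5)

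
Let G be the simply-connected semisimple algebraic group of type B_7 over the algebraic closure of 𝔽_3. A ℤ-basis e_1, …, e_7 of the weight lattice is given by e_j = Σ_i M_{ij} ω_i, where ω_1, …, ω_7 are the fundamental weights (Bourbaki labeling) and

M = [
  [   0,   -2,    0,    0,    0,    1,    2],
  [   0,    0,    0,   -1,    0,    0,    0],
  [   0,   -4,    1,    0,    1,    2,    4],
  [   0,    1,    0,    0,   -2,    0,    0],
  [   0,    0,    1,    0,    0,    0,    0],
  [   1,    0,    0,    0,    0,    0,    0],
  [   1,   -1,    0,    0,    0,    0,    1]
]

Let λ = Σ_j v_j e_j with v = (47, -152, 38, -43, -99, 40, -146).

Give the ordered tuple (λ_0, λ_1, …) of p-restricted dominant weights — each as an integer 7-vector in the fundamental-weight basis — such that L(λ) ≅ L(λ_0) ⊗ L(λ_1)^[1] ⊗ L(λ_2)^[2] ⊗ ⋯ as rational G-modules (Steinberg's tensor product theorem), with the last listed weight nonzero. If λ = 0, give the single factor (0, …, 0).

((1, 1, 1, 1, 2, 2, 2), (2, 2, 2, 0, 0, 0, 2), (2, 1, 1, 2, 1, 2, 2), (1, 1, 1, 1, 1, 1, 1))

ω-coordinates c = M·v, v = (47, -152, 38, -43, -99, 40, -146):
  c_1 = 0*47 + -2*-152 + 0*38 + 0*-43 + 0*-99 + 1*40 + 2*-146 = 52
  c_2 = 0*47 + 0*-152 + 0*38 + -1*-43 + 0*-99 + 0*40 + 0*-146 = 43
  c_3 = 0*47 + -4*-152 + 1*38 + 0*-43 + 1*-99 + 2*40 + 4*-146 = 43
  c_4 = 0*47 + 1*-152 + 0*38 + 0*-43 + -2*-99 + 0*40 + 0*-146 = 46
  c_5 = 0*47 + 0*-152 + 1*38 + 0*-43 + 0*-99 + 0*40 + 0*-146 = 38
  c_6 = 1*47 + 0*-152 + 0*38 + 0*-43 + 0*-99 + 0*40 + 0*-146 = 47
  c_7 = 1*47 + -1*-152 + 0*38 + 0*-43 + 0*-99 + 0*40 + 1*-146 = 53
p = 3; digits c_i = Σ_j d_{ij}·3^j, 0 ≤ d_{ij} < 3:
  c_1 = 52 = 1·3^0 + 2·3^1 + 2·3^2 + 1·3^3
  c_2 = 43 = 1·3^0 + 2·3^1 + 1·3^2 + 1·3^3
  c_3 = 43 = 1·3^0 + 2·3^1 + 1·3^2 + 1·3^3
  c_4 = 46 = 1·3^0 + 0·3^1 + 2·3^2 + 1·3^3
  c_5 = 38 = 2·3^0 + 0·3^1 + 1·3^2 + 1·3^3
  c_6 = 47 = 2·3^0 + 0·3^1 + 2·3^2 + 1·3^3
  c_7 = 53 = 2·3^0 + 2·3^1 + 2·3^2 + 1·3^3
Factor λ_0 = (1, 1, 1, 1, 2, 2, 2)
Factor λ_1 = (2, 2, 2, 0, 0, 0, 2)
Factor λ_2 = (2, 1, 1, 2, 1, 2, 2)
Factor λ_3 = (1, 1, 1, 1, 1, 1, 1)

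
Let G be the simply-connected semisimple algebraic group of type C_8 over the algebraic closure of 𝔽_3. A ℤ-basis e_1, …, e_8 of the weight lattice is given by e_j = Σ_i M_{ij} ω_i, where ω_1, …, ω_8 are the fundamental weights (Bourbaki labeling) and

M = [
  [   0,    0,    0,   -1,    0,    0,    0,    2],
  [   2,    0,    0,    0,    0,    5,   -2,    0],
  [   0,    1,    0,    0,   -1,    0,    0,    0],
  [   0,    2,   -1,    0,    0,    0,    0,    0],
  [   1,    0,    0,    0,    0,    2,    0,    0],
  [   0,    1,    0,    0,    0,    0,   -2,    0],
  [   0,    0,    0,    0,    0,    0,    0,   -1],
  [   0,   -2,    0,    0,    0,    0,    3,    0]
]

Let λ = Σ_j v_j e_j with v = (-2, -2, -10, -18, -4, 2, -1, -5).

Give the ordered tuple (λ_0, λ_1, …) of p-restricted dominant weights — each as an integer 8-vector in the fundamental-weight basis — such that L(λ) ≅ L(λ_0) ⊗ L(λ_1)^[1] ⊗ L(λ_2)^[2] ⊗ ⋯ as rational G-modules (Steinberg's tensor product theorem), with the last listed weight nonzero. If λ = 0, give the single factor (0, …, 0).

((2, 2, 2, 0, 2, 0, 2, 1), (2, 2, 0, 2, 0, 0, 1, 0))

Compute c_i = Σ_j M_{ij} v_j with v = (-2, -2, -10, -18, -4, 2, -1, -5):
  c_1 = (0)·(-2) + (0)·(-2) + (0)·(-10) + (-1)·(-18) + (0)·(-4) + (0)·(2) + (0)·(-1) + (2)·(-5) = 8
  c_2 = (2)·(-2) + (0)·(-2) + (0)·(-10) + (0)·(-18) + (0)·(-4) + (5)·(2) + (-2)·(-1) + (0)·(-5) = 8
  c_3 = (0)·(-2) + (1)·(-2) + (0)·(-10) + (0)·(-18) + (-1)·(-4) + (0)·(2) + (0)·(-1) + (0)·(-5) = 2
  c_4 = (0)·(-2) + (2)·(-2) + (-1)·(-10) + (0)·(-18) + (0)·(-4) + (0)·(2) + (0)·(-1) + (0)·(-5) = 6
  c_5 = (1)·(-2) + (0)·(-2) + (0)·(-10) + (0)·(-18) + (0)·(-4) + (2)·(2) + (0)·(-1) + (0)·(-5) = 2
  c_6 = (0)·(-2) + (1)·(-2) + (0)·(-10) + (0)·(-18) + (0)·(-4) + (0)·(2) + (-2)·(-1) + (0)·(-5) = 0
  c_7 = (0)·(-2) + (0)·(-2) + (0)·(-10) + (0)·(-18) + (0)·(-4) + (0)·(2) + (0)·(-1) + (-1)·(-5) = 5
  c_8 = (0)·(-2) + (-2)·(-2) + (0)·(-10) + (0)·(-18) + (0)·(-4) + (0)·(2) + (3)·(-1) + (0)·(-5) = 1
Expand coordinatewise in base 3:
  c_1 = 8 = 2·3^0 + 2·3^1
  c_2 = 8 = 2·3^0 + 2·3^1
  c_3 = 2 = 2·3^0
  c_4 = 6 = 0·3^0 + 2·3^1
  c_5 = 2 = 2·3^0
  c_6 = 0
  c_7 = 5 = 2·3^0 + 1·3^1
  c_8 = 1 = 1·3^0
Factor λ_0 = (2, 2, 2, 0, 2, 0, 2, 1)
Factor λ_1 = (2, 2, 0, 2, 0, 0, 1, 0)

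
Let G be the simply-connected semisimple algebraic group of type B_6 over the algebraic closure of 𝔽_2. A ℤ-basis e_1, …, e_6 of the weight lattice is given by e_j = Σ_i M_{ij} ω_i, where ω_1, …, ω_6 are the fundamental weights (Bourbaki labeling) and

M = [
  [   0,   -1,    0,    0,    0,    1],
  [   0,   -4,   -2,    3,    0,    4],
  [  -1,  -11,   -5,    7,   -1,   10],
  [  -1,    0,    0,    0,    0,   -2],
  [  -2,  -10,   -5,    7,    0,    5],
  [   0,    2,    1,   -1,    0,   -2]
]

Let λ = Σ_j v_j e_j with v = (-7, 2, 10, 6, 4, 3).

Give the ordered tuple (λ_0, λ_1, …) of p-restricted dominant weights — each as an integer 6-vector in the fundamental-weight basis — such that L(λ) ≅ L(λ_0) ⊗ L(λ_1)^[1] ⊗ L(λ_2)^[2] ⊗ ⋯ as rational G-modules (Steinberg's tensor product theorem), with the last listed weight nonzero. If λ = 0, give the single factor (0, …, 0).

((1, 0, 1, 1, 1, 0), (0, 1, 1, 0, 0, 1))

Change of basis e → ω: c = M·v where v = (-7, 2, 10, 6, 4, 3):
  c_1 = (0)·(-7) + (-1)·(2) + 0·10 + 0·6 + 0·4 + 1·3 = 1
  c_2 = (0)·(-7) + (-4)·(2) + (-2)·(10) + 3·6 + 0·4 + 4·3 = 2
  c_3 = (-1)·(-7) + (-11)·(2) + (-5)·(10) + 7·6 + (-1)·(4) + 10·3 = 3
  c_4 = (-1)·(-7) + 0·2 + 0·10 + 0·6 + 0·4 + (-2)·(3) = 1
  c_5 = (-2)·(-7) + (-10)·(2) + (-5)·(10) + 7·6 + 0·4 + 5·3 = 1
  c_6 = (0)·(-7) + 2·2 + 1·10 + (-1)·(6) + 0·4 + (-2)·(3) = 2
Expand coordinatewise in base 2:
  c_1 = 1 = 1·2^0
  c_2 = 2 = 0·2^0 + 1·2^1
  c_3 = 3 = 1·2^0 + 1·2^1
  c_4 = 1 = 1·2^0
  c_5 = 1 = 1·2^0
  c_6 = 2 = 0·2^0 + 1·2^1
Factor λ_0 = (1, 0, 1, 1, 1, 0)
Factor λ_1 = (0, 1, 1, 0, 0, 1)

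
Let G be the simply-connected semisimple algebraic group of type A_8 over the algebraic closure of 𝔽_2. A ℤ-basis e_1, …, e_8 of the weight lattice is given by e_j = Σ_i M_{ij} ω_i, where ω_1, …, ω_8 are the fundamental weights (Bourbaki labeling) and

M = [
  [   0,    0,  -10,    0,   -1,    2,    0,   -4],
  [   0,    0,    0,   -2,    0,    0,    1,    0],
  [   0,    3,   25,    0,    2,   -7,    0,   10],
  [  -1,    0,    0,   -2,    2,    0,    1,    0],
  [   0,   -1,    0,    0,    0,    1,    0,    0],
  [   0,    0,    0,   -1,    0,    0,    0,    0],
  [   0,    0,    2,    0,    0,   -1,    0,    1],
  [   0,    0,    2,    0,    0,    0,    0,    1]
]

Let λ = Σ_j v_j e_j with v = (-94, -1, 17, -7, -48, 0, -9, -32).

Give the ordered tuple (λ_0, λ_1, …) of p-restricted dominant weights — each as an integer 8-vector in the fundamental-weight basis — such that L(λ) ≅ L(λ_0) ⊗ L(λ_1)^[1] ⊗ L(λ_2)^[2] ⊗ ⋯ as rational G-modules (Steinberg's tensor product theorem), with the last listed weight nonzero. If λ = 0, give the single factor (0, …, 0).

Converting to the ω-basis (c_i = row i of M dotted with v = (-94, -1, 17, -7, -48, 0, -9, -32)):
  c_1 = (0)·(-94) + (0)·(-1) + (-10)·(17) + (0)·(-7) + (-1)·(-48) + (2)·(0) + (0)·(-9) + (-4)·(-32) = 6
  c_2 = (0)·(-94) + (0)·(-1) + (0)·(17) + (-2)·(-7) + (0)·(-48) + (0)·(0) + (1)·(-9) + (0)·(-32) = 5
  c_3 = (0)·(-94) + (3)·(-1) + (25)·(17) + (0)·(-7) + (2)·(-48) + (-7)·(0) + (0)·(-9) + (10)·(-32) = 6
  c_4 = (-1)·(-94) + (0)·(-1) + (0)·(17) + (-2)·(-7) + (2)·(-48) + (0)·(0) + (1)·(-9) + (0)·(-32) = 3
  c_5 = (0)·(-94) + (-1)·(-1) + (0)·(17) + (0)·(-7) + (0)·(-48) + (1)·(0) + (0)·(-9) + (0)·(-32) = 1
  c_6 = (0)·(-94) + (0)·(-1) + (0)·(17) + (-1)·(-7) + (0)·(-48) + (0)·(0) + (0)·(-9) + (0)·(-32) = 7
  c_7 = (0)·(-94) + (0)·(-1) + (2)·(17) + (0)·(-7) + (0)·(-48) + (-1)·(0) + (0)·(-9) + (1)·(-32) = 2
  c_8 = (0)·(-94) + (0)·(-1) + (2)·(17) + (0)·(-7) + (0)·(-48) + (0)·(0) + (0)·(-9) + (1)·(-32) = 2
Writing each c_i in base p = 2:
  c_1 = 6 = 0·2^0 + 1·2^1 + 1·2^2
  c_2 = 5 = 1·2^0 + 0·2^1 + 1·2^2
  c_3 = 6 = 0·2^0 + 1·2^1 + 1·2^2
  c_4 = 3 = 1·2^0 + 1·2^1
  c_5 = 1 = 1·2^0
  c_6 = 7 = 1·2^0 + 1·2^1 + 1·2^2
  c_7 = 2 = 0·2^0 + 1·2^1
  c_8 = 2 = 0·2^0 + 1·2^1
λ_0 = (0, 1, 0, 1, 1, 1, 0, 0)
λ_1 = (1, 0, 1, 1, 0, 1, 1, 1)
λ_2 = (1, 1, 1, 0, 0, 1, 0, 0)

((0, 1, 0, 1, 1, 1, 0, 0), (1, 0, 1, 1, 0, 1, 1, 1), (1, 1, 1, 0, 0, 1, 0, 0))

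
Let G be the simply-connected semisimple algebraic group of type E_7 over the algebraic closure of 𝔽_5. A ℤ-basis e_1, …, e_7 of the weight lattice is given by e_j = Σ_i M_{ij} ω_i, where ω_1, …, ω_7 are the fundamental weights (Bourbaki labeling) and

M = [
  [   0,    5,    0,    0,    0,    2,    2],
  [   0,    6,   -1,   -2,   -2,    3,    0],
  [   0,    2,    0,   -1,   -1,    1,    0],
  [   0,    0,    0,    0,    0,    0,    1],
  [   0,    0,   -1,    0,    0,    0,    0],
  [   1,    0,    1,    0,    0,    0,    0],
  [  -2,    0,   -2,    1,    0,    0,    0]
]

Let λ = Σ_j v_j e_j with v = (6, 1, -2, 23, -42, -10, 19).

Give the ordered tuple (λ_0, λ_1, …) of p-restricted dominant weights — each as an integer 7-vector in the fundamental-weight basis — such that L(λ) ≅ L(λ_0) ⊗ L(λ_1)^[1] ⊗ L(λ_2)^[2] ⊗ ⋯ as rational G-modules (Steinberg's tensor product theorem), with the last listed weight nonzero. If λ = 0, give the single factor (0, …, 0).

In the fundamental-weight basis, λ has coordinates c = M·v (v = (6, 1, -2, 23, -42, -10, 19)):
  c_1 = 0·6 + 5·1 + (0)·(-2) + 0·23 + (0)·(-42) + (2)·(-10) + 2·19 = 23
  c_2 = 0·6 + 6·1 + (-1)·(-2) + (-2)·(23) + (-2)·(-42) + (3)·(-10) + 0·19 = 16
  c_3 = 0·6 + 2·1 + (0)·(-2) + (-1)·(23) + (-1)·(-42) + (1)·(-10) + 0·19 = 11
  c_4 = 0·6 + 0·1 + (0)·(-2) + 0·23 + (0)·(-42) + (0)·(-10) + 1·19 = 19
  c_5 = 0·6 + 0·1 + (-1)·(-2) + 0·23 + (0)·(-42) + (0)·(-10) + 0·19 = 2
  c_6 = 1·6 + 0·1 + (1)·(-2) + 0·23 + (0)·(-42) + (0)·(-10) + 0·19 = 4
  c_7 = (-2)·(6) + 0·1 + (-2)·(-2) + 1·23 + (0)·(-42) + (0)·(-10) + 0·19 = 15
Base-5 expansion of each c_i:
  c_1 = 23 = 3·5^0 + 4·5^1
  c_2 = 16 = 1·5^0 + 3·5^1
  c_3 = 11 = 1·5^0 + 2·5^1
  c_4 = 19 = 4·5^0 + 3·5^1
  c_5 = 2 = 2·5^0
  c_6 = 4 = 4·5^0
  c_7 = 15 = 0·5^0 + 3·5^1
Factor λ_0 = (3, 1, 1, 4, 2, 4, 0)
Factor λ_1 = (4, 3, 2, 3, 0, 0, 3)

((3, 1, 1, 4, 2, 4, 0), (4, 3, 2, 3, 0, 0, 3))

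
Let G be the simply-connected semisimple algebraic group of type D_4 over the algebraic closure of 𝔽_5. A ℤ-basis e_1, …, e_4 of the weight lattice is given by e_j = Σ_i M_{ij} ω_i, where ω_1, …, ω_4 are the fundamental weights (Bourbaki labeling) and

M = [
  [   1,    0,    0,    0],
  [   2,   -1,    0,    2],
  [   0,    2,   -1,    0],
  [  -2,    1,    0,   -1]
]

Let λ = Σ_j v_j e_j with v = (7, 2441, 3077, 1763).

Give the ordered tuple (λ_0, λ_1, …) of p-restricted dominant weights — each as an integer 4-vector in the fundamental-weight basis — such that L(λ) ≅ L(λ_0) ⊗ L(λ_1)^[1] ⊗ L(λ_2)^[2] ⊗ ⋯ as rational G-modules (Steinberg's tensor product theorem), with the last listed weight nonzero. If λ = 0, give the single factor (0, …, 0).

Converting to the ω-basis (c_i = row i of M dotted with v = (7, 2441, 3077, 1763)):
  c_1 = (1)·(7) + (0)·(2441) + (0)·(3077) + (0)·(1763) = 7
  c_2 = (2)·(7) + (-1)·(2441) + (0)·(3077) + (2)·(1763) = 1099
  c_3 = (0)·(7) + (2)·(2441) + (-1)·(3077) + (0)·(1763) = 1805
  c_4 = (-2)·(7) + (1)·(2441) + (0)·(3077) + (-1)·(1763) = 664
p = 5; digits c_i = Σ_j d_{ij}·5^j, 0 ≤ d_{ij} < 5:
  c_1 = 7 = 2·5^0 + 1·5^1
  c_2 = 1099 = 4·5^0 + 4·5^1 + 3·5^2 + 3·5^3 + 1·5^4
  c_3 = 1805 = 0·5^0 + 1·5^1 + 2·5^2 + 4·5^3 + 2·5^4
  c_4 = 664 = 4·5^0 + 2·5^1 + 1·5^2 + 0·5^3 + 1·5^4
λ_0 = (2, 4, 0, 4)
λ_1 = (1, 4, 1, 2)
λ_2 = (0, 3, 2, 1)
λ_3 = (0, 3, 4, 0)
λ_4 = (0, 1, 2, 1)

((2, 4, 0, 4), (1, 4, 1, 2), (0, 3, 2, 1), (0, 3, 4, 0), (0, 1, 2, 1))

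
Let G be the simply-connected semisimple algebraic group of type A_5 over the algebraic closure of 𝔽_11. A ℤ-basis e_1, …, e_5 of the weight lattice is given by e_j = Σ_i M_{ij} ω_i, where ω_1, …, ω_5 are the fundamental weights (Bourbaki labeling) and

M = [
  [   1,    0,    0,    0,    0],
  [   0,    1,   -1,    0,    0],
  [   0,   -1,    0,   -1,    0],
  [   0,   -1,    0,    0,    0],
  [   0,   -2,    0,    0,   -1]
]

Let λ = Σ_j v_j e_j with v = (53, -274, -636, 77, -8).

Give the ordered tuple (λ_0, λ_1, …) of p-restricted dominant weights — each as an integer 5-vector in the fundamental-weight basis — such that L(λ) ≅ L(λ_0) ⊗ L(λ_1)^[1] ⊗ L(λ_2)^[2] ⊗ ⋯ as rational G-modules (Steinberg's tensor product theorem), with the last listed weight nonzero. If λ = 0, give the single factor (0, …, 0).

((9, 10, 10, 10, 6), (4, 10, 6, 2, 6), (0, 2, 1, 2, 4))

Change of basis e → ω: c = M·v where v = (53, -274, -636, 77, -8):
  c_1 = (1)·(53) + (0)·(-274) + (0)·(-636) + (0)·(77) + (0)·(-8) = 53
  c_2 = (0)·(53) + (1)·(-274) + (-1)·(-636) + (0)·(77) + (0)·(-8) = 362
  c_3 = (0)·(53) + (-1)·(-274) + (0)·(-636) + (-1)·(77) + (0)·(-8) = 197
  c_4 = (0)·(53) + (-1)·(-274) + (0)·(-636) + (0)·(77) + (0)·(-8) = 274
  c_5 = (0)·(53) + (-2)·(-274) + (0)·(-636) + (0)·(77) + (-1)·(-8) = 556
Expand coordinatewise in base 11:
  c_1 = 53 = 9·11^0 + 4·11^1
  c_2 = 362 = 10·11^0 + 10·11^1 + 2·11^2
  c_3 = 197 = 10·11^0 + 6·11^1 + 1·11^2
  c_4 = 274 = 10·11^0 + 2·11^1 + 2·11^2
  c_5 = 556 = 6·11^0 + 6·11^1 + 4·11^2
Factor λ_0 = (9, 10, 10, 10, 6)
Factor λ_1 = (4, 10, 6, 2, 6)
Factor λ_2 = (0, 2, 1, 2, 4)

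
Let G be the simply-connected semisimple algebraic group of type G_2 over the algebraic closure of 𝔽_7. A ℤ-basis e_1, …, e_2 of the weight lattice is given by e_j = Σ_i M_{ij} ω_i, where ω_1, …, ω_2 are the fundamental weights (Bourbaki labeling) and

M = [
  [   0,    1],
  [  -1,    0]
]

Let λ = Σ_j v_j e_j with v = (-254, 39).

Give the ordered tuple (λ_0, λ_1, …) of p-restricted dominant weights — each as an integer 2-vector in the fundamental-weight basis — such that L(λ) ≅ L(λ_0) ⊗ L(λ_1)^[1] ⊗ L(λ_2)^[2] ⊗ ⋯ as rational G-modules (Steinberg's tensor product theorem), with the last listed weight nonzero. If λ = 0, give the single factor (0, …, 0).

((4, 2), (5, 1), (0, 5))

Change of basis e → ω: c = M·v where v = (-254, 39):
  c_1 = (0)·(-254) + 1·39 = 39
  c_2 = (-1)·(-254) + 0·39 = 254
p = 7; digits c_i = Σ_j d_{ij}·7^j, 0 ≤ d_{ij} < 7:
  c_1 = 39 = 4·7^0 + 5·7^1
  c_2 = 254 = 2·7^0 + 1·7^1 + 5·7^2
p-restricted factor λ_0 = (4, 2)
p-restricted factor λ_1 = (5, 1)
p-restricted factor λ_2 = (0, 5)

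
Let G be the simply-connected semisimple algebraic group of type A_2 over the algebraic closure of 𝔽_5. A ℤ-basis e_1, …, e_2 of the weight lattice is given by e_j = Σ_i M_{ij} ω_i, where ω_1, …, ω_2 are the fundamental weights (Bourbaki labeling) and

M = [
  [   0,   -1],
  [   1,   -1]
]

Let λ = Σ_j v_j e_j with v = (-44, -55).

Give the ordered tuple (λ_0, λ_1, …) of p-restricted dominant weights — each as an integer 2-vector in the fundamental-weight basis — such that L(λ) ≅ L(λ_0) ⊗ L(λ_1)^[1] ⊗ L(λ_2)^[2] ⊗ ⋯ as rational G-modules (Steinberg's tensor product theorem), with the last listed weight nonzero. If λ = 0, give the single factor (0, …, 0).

Change of basis e → ω: c = M·v where v = (-44, -55):
  c_1 = (0)·(-44) + (-1)·(-55) = 55
  c_2 = (1)·(-44) + (-1)·(-55) = 11
Base-5 expansion of each c_i:
  c_1 = 55 = 0·5^0 + 1·5^1 + 2·5^2
  c_2 = 11 = 1·5^0 + 2·5^1
Factor λ_0 = (0, 1)
Factor λ_1 = (1, 2)
Factor λ_2 = (2, 0)

((0, 1), (1, 2), (2, 0))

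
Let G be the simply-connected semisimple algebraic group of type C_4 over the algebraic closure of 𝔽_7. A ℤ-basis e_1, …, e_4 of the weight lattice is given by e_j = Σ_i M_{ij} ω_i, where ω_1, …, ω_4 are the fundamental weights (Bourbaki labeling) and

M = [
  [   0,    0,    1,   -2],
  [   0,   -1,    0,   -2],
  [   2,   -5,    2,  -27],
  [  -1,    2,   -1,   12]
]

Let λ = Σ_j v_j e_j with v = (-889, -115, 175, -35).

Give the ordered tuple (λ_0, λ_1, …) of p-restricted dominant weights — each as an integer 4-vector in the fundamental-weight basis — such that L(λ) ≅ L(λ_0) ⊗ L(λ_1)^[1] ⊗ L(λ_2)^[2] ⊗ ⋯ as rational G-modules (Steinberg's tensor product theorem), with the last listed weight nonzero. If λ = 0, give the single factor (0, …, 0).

ω-coordinates c = M·v, v = (-889, -115, 175, -35):
  c_1 = (0)·(-889) + (0)·(-115) + (1)·(175) + (-2)·(-35) = 245
  c_2 = (0)·(-889) + (-1)·(-115) + (0)·(175) + (-2)·(-35) = 185
  c_3 = (2)·(-889) + (-5)·(-115) + (2)·(175) + (-27)·(-35) = 92
  c_4 = (-1)·(-889) + (2)·(-115) + (-1)·(175) + (12)·(-35) = 64
p = 7; digits c_i = Σ_j d_{ij}·7^j, 0 ≤ d_{ij} < 7:
  c_1 = 245 = 0·7^0 + 0·7^1 + 5·7^2
  c_2 = 185 = 3·7^0 + 5·7^1 + 3·7^2
  c_3 = 92 = 1·7^0 + 6·7^1 + 1·7^2
  c_4 = 64 = 1·7^0 + 2·7^1 + 1·7^2
p-restricted factor λ_0 = (0, 3, 1, 1)
p-restricted factor λ_1 = (0, 5, 6, 2)
p-restricted factor λ_2 = (5, 3, 1, 1)

((0, 3, 1, 1), (0, 5, 6, 2), (5, 3, 1, 1))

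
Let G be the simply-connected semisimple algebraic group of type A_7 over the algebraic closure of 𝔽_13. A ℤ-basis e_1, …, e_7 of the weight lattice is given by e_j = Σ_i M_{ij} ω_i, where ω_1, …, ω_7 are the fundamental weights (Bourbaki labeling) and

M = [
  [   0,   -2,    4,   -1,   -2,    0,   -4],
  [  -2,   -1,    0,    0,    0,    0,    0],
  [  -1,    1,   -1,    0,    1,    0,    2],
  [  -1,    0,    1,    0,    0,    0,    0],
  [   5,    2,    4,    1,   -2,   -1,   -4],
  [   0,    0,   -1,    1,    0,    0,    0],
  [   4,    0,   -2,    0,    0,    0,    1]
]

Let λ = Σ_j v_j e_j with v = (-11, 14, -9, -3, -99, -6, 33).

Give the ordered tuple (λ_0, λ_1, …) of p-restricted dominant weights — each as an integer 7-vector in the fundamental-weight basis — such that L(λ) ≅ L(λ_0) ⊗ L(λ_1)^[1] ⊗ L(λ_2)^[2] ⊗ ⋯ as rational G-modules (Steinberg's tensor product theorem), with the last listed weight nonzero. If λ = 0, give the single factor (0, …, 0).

ω-coordinates c = M·v, v = (-11, 14, -9, -3, -99, -6, 33):
  c_1 = (0)·(-11) + (-2)·(14) + (4)·(-9) + (-1)·(-3) + (-2)·(-99) + (0)·(-6) + (-4)·(33) = 5
  c_2 = (-2)·(-11) + (-1)·(14) + (0)·(-9) + (0)·(-3) + (0)·(-99) + (0)·(-6) + (0)·(33) = 8
  c_3 = (-1)·(-11) + (1)·(14) + (-1)·(-9) + (0)·(-3) + (1)·(-99) + (0)·(-6) + (2)·(33) = 1
  c_4 = (-1)·(-11) + (0)·(14) + (1)·(-9) + (0)·(-3) + (0)·(-99) + (0)·(-6) + (0)·(33) = 2
  c_5 = (5)·(-11) + (2)·(14) + (4)·(-9) + (1)·(-3) + (-2)·(-99) + (-1)·(-6) + (-4)·(33) = 6
  c_6 = (0)·(-11) + (0)·(14) + (-1)·(-9) + (1)·(-3) + (0)·(-99) + (0)·(-6) + (0)·(33) = 6
  c_7 = (4)·(-11) + (0)·(14) + (-2)·(-9) + (0)·(-3) + (0)·(-99) + (0)·(-6) + (1)·(33) = 7
p = 13; digits c_i = Σ_j d_{ij}·13^j, 0 ≤ d_{ij} < 13:
  c_1 = 5 = 5·13^0
  c_2 = 8 = 8·13^0
  c_3 = 1 = 1·13^0
  c_4 = 2 = 2·13^0
  c_5 = 6 = 6·13^0
  c_6 = 6 = 6·13^0
  c_7 = 7 = 7·13^0
λ_0 = (5, 8, 1, 2, 6, 6, 7)

((5, 8, 1, 2, 6, 6, 7),)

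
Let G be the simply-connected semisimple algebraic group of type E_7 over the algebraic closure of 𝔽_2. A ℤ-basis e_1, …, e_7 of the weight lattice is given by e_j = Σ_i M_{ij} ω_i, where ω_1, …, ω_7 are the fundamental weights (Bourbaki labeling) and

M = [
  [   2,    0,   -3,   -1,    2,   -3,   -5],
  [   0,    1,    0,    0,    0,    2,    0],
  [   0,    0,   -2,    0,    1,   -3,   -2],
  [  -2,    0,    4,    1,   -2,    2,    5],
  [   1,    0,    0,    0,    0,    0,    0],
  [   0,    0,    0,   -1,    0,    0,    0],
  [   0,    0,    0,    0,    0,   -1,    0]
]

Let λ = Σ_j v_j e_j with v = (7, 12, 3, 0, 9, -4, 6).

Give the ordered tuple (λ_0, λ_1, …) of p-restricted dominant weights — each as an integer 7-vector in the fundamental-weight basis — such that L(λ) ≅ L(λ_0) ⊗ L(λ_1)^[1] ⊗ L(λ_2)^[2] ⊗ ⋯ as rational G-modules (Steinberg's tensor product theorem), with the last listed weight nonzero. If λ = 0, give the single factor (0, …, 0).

((1, 0, 1, 0, 1, 0, 0), (0, 0, 1, 1, 1, 0, 0), (1, 1, 0, 0, 1, 0, 1))

In the fundamental-weight basis, λ has coordinates c = M·v (v = (7, 12, 3, 0, 9, -4, 6)):
  c_1 = 2*7 + 0*12 + -3*3 + -1*0 + 2*9 + -3*-4 + -5*6 = 5
  c_2 = 0*7 + 1*12 + 0*3 + 0*0 + 0*9 + 2*-4 + 0*6 = 4
  c_3 = 0*7 + 0*12 + -2*3 + 0*0 + 1*9 + -3*-4 + -2*6 = 3
  c_4 = -2*7 + 0*12 + 4*3 + 1*0 + -2*9 + 2*-4 + 5*6 = 2
  c_5 = 1*7 + 0*12 + 0*3 + 0*0 + 0*9 + 0*-4 + 0*6 = 7
  c_6 = 0*7 + 0*12 + 0*3 + -1*0 + 0*9 + 0*-4 + 0*6 = 0
  c_7 = 0*7 + 0*12 + 0*3 + 0*0 + 0*9 + -1*-4 + 0*6 = 4
Base-2 expansion of each c_i:
  c_1 = 5 = 1·2^0 + 0·2^1 + 1·2^2
  c_2 = 4 = 0·2^0 + 0·2^1 + 1·2^2
  c_3 = 3 = 1·2^0 + 1·2^1
  c_4 = 2 = 0·2^0 + 1·2^1
  c_5 = 7 = 1·2^0 + 1·2^1 + 1·2^2
  c_6 = 0
  c_7 = 4 = 0·2^0 + 0·2^1 + 1·2^2
p-restricted factor λ_0 = (1, 0, 1, 0, 1, 0, 0)
p-restricted factor λ_1 = (0, 0, 1, 1, 1, 0, 0)
p-restricted factor λ_2 = (1, 1, 0, 0, 1, 0, 1)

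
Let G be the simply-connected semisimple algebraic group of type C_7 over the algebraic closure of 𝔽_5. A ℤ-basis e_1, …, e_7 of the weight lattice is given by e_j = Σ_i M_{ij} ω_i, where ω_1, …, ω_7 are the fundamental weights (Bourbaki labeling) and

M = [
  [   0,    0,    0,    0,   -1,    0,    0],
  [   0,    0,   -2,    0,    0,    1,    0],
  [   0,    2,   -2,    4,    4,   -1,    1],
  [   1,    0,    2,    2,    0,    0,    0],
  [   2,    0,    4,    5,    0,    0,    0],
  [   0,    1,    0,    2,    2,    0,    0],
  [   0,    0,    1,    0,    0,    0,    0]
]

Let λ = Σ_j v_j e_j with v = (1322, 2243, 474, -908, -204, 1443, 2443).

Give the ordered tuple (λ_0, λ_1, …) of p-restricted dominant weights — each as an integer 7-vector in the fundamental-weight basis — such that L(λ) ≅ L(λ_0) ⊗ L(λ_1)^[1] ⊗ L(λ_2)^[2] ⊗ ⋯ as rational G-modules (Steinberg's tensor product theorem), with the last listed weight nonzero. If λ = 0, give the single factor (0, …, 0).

((4, 0, 0, 4, 0, 4, 4), (0, 4, 3, 0, 0, 3, 4), (3, 4, 3, 3, 0, 0, 3), (1, 3, 0, 3, 0, 0, 3))

Converting to the ω-basis (c_i = row i of M dotted with v = (1322, 2243, 474, -908, -204, 1443, 2443)):
  c_1 = 0*1322 + 0*2243 + 0*474 + 0*-908 + -1*-204 + 0*1443 + 0*2443 = 204
  c_2 = 0*1322 + 0*2243 + -2*474 + 0*-908 + 0*-204 + 1*1443 + 0*2443 = 495
  c_3 = 0*1322 + 2*2243 + -2*474 + 4*-908 + 4*-204 + -1*1443 + 1*2443 = 90
  c_4 = 1*1322 + 0*2243 + 2*474 + 2*-908 + 0*-204 + 0*1443 + 0*2443 = 454
  c_5 = 2*1322 + 0*2243 + 4*474 + 5*-908 + 0*-204 + 0*1443 + 0*2443 = 0
  c_6 = 0*1322 + 1*2243 + 0*474 + 2*-908 + 2*-204 + 0*1443 + 0*2443 = 19
  c_7 = 0*1322 + 0*2243 + 1*474 + 0*-908 + 0*-204 + 0*1443 + 0*2443 = 474
p = 5; digits c_i = Σ_j d_{ij}·5^j, 0 ≤ d_{ij} < 5:
  c_1 = 204 = 4·5^0 + 0·5^1 + 3·5^2 + 1·5^3
  c_2 = 495 = 0·5^0 + 4·5^1 + 4·5^2 + 3·5^3
  c_3 = 90 = 0·5^0 + 3·5^1 + 3·5^2
  c_4 = 454 = 4·5^0 + 0·5^1 + 3·5^2 + 3·5^3
  c_5 = 0
  c_6 = 19 = 4·5^0 + 3·5^1
  c_7 = 474 = 4·5^0 + 4·5^1 + 3·5^2 + 3·5^3
Factor λ_0 = (4, 0, 0, 4, 0, 4, 4)
Factor λ_1 = (0, 4, 3, 0, 0, 3, 4)
Factor λ_2 = (3, 4, 3, 3, 0, 0, 3)
Factor λ_3 = (1, 3, 0, 3, 0, 0, 3)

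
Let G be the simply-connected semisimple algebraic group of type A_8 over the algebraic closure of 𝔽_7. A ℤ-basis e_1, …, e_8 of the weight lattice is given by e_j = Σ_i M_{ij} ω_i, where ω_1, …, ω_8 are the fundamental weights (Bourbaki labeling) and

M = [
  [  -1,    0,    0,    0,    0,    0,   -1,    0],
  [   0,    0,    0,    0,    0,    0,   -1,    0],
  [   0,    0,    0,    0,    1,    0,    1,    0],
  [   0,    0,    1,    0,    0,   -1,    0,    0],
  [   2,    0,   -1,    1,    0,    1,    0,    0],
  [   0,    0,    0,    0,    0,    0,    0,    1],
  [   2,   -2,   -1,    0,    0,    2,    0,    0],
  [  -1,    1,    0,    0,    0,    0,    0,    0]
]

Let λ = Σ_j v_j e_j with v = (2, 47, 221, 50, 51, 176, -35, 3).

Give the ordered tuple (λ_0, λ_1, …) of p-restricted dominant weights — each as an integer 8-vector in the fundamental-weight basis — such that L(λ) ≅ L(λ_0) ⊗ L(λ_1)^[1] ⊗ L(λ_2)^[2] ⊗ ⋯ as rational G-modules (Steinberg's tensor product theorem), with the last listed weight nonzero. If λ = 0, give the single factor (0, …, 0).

ω-coordinates c = M·v, v = (2, 47, 221, 50, 51, 176, -35, 3):
  c_1 = -1*2 + 0*47 + 0*221 + 0*50 + 0*51 + 0*176 + -1*-35 + 0*3 = 33
  c_2 = 0*2 + 0*47 + 0*221 + 0*50 + 0*51 + 0*176 + -1*-35 + 0*3 = 35
  c_3 = 0*2 + 0*47 + 0*221 + 0*50 + 1*51 + 0*176 + 1*-35 + 0*3 = 16
  c_4 = 0*2 + 0*47 + 1*221 + 0*50 + 0*51 + -1*176 + 0*-35 + 0*3 = 45
  c_5 = 2*2 + 0*47 + -1*221 + 1*50 + 0*51 + 1*176 + 0*-35 + 0*3 = 9
  c_6 = 0*2 + 0*47 + 0*221 + 0*50 + 0*51 + 0*176 + 0*-35 + 1*3 = 3
  c_7 = 2*2 + -2*47 + -1*221 + 0*50 + 0*51 + 2*176 + 0*-35 + 0*3 = 41
  c_8 = -1*2 + 1*47 + 0*221 + 0*50 + 0*51 + 0*176 + 0*-35 + 0*3 = 45
Base-7 expansion of each c_i:
  c_1 = 33 = 5·7^0 + 4·7^1
  c_2 = 35 = 0·7^0 + 5·7^1
  c_3 = 16 = 2·7^0 + 2·7^1
  c_4 = 45 = 3·7^0 + 6·7^1
  c_5 = 9 = 2·7^0 + 1·7^1
  c_6 = 3 = 3·7^0
  c_7 = 41 = 6·7^0 + 5·7^1
  c_8 = 45 = 3·7^0 + 6·7^1
λ_0 = (5, 0, 2, 3, 2, 3, 6, 3)
λ_1 = (4, 5, 2, 6, 1, 0, 5, 6)

((5, 0, 2, 3, 2, 3, 6, 3), (4, 5, 2, 6, 1, 0, 5, 6))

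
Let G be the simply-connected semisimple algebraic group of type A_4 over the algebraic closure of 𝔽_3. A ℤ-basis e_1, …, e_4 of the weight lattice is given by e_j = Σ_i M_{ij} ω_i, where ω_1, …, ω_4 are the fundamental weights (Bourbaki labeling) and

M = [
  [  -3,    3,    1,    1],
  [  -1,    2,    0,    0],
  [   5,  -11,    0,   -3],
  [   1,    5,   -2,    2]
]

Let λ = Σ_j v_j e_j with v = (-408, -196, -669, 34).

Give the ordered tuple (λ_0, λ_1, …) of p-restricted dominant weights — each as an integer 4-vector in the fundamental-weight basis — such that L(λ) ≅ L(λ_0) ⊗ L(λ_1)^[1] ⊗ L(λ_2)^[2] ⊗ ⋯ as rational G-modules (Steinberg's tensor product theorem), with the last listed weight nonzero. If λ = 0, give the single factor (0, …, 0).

Converting to the ω-basis (c_i = row i of M dotted with v = (-408, -196, -669, 34)):
  c_1 = (-3)·(-408) + (3)·(-196) + (1)·(-669) + (1)·(34) = 1
  c_2 = (-1)·(-408) + (2)·(-196) + (0)·(-669) + (0)·(34) = 16
  c_3 = (5)·(-408) + (-11)·(-196) + (0)·(-669) + (-3)·(34) = 14
  c_4 = (1)·(-408) + (5)·(-196) + (-2)·(-669) + (2)·(34) = 18
Base-3 expansion of each c_i:
  c_1 = 1 = 1·3^0
  c_2 = 16 = 1·3^0 + 2·3^1 + 1·3^2
  c_3 = 14 = 2·3^0 + 1·3^1 + 1·3^2
  c_4 = 18 = 0·3^0 + 0·3^1 + 2·3^2
p-restricted factor λ_0 = (1, 1, 2, 0)
p-restricted factor λ_1 = (0, 2, 1, 0)
p-restricted factor λ_2 = (0, 1, 1, 2)

((1, 1, 2, 0), (0, 2, 1, 0), (0, 1, 1, 2))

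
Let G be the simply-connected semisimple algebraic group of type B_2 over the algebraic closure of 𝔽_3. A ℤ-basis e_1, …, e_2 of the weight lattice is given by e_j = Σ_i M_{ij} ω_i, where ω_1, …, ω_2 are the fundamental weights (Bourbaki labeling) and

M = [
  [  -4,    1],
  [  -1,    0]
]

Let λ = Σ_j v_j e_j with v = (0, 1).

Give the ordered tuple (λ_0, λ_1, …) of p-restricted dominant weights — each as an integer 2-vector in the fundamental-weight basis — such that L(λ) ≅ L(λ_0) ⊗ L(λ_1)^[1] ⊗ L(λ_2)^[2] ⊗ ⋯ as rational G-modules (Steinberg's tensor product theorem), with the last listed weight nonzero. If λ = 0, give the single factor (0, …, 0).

((1, 0),)

Compute c_i = Σ_j M_{ij} v_j with v = (0, 1):
  c_1 = (-4)·(0) + (1)·(1) = 1
  c_2 = (-1)·(0) + (0)·(1) = 0
Expand coordinatewise in base 3:
  c_1 = 1 = 1·3^0
  c_2 = 0
p-restricted factor λ_0 = (1, 0)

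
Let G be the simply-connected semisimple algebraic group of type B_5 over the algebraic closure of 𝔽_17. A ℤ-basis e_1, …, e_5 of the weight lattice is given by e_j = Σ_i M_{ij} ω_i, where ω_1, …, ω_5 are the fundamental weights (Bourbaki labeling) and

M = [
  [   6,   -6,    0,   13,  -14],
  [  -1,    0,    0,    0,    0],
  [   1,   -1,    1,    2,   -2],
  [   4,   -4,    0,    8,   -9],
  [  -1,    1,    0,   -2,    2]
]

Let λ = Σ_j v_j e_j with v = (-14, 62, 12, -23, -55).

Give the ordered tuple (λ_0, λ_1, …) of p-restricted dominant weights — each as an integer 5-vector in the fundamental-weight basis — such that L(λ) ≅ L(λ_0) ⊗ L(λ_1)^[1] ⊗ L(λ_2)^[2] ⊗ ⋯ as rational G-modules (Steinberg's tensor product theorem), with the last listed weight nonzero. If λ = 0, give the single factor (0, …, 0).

Converting to the ω-basis (c_i = row i of M dotted with v = (-14, 62, 12, -23, -55)):
  c_1 = (6)·(-14) + (-6)·(62) + 0·12 + (13)·(-23) + (-14)·(-55) = 15
  c_2 = (-1)·(-14) + 0·62 + 0·12 + (0)·(-23) + (0)·(-55) = 14
  c_3 = (1)·(-14) + (-1)·(62) + 1·12 + (2)·(-23) + (-2)·(-55) = 0
  c_4 = (4)·(-14) + (-4)·(62) + 0·12 + (8)·(-23) + (-9)·(-55) = 7
  c_5 = (-1)·(-14) + 1·62 + 0·12 + (-2)·(-23) + (2)·(-55) = 12
Writing each c_i in base p = 17:
  c_1 = 15 = 15·17^0
  c_2 = 14 = 14·17^0
  c_3 = 0
  c_4 = 7 = 7·17^0
  c_5 = 12 = 12·17^0
p-restricted factor λ_0 = (15, 14, 0, 7, 12)

((15, 14, 0, 7, 12),)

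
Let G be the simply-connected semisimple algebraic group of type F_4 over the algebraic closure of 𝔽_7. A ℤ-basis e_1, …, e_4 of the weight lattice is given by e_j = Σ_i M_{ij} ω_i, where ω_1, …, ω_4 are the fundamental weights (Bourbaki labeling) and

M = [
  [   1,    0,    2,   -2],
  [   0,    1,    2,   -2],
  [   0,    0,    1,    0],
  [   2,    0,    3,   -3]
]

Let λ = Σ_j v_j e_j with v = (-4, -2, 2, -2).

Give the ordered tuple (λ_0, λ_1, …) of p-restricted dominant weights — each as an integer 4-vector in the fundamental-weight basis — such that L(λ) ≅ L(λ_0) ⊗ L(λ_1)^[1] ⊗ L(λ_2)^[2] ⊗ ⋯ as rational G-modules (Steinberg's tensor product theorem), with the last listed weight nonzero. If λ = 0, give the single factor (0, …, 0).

((4, 6, 2, 4),)

Change of basis e → ω: c = M·v where v = (-4, -2, 2, -2):
  c_1 = (1)·(-4) + (0)·(-2) + 2·2 + (-2)·(-2) = 4
  c_2 = (0)·(-4) + (1)·(-2) + 2·2 + (-2)·(-2) = 6
  c_3 = (0)·(-4) + (0)·(-2) + 1·2 + (0)·(-2) = 2
  c_4 = (2)·(-4) + (0)·(-2) + 3·2 + (-3)·(-2) = 4
Writing each c_i in base p = 7:
  c_1 = 4 = 4·7^0
  c_2 = 6 = 6·7^0
  c_3 = 2 = 2·7^0
  c_4 = 4 = 4·7^0
λ_0 = (4, 6, 2, 4)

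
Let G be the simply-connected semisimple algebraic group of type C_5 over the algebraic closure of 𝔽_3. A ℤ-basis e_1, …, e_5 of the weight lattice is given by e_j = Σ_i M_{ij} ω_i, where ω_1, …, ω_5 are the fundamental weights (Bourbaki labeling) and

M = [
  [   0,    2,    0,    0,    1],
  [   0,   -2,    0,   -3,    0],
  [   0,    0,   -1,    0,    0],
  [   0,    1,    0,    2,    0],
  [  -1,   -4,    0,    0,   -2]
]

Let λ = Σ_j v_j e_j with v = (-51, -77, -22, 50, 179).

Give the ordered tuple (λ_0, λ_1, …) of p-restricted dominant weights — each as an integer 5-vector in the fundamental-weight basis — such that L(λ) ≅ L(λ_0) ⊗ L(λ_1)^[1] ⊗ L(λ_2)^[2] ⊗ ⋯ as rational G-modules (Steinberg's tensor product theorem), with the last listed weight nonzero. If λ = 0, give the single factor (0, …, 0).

ω-coordinates c = M·v, v = (-51, -77, -22, 50, 179):
  c_1 = 0*-51 + 2*-77 + 0*-22 + 0*50 + 1*179 = 25
  c_2 = 0*-51 + -2*-77 + 0*-22 + -3*50 + 0*179 = 4
  c_3 = 0*-51 + 0*-77 + -1*-22 + 0*50 + 0*179 = 22
  c_4 = 0*-51 + 1*-77 + 0*-22 + 2*50 + 0*179 = 23
  c_5 = -1*-51 + -4*-77 + 0*-22 + 0*50 + -2*179 = 1
Expand coordinatewise in base 3:
  c_1 = 25 = 1·3^0 + 2·3^1 + 2·3^2
  c_2 = 4 = 1·3^0 + 1·3^1
  c_3 = 22 = 1·3^0 + 1·3^1 + 2·3^2
  c_4 = 23 = 2·3^0 + 1·3^1 + 2·3^2
  c_5 = 1 = 1·3^0
λ_0 = (1, 1, 1, 2, 1)
λ_1 = (2, 1, 1, 1, 0)
λ_2 = (2, 0, 2, 2, 0)

((1, 1, 1, 2, 1), (2, 1, 1, 1, 0), (2, 0, 2, 2, 0))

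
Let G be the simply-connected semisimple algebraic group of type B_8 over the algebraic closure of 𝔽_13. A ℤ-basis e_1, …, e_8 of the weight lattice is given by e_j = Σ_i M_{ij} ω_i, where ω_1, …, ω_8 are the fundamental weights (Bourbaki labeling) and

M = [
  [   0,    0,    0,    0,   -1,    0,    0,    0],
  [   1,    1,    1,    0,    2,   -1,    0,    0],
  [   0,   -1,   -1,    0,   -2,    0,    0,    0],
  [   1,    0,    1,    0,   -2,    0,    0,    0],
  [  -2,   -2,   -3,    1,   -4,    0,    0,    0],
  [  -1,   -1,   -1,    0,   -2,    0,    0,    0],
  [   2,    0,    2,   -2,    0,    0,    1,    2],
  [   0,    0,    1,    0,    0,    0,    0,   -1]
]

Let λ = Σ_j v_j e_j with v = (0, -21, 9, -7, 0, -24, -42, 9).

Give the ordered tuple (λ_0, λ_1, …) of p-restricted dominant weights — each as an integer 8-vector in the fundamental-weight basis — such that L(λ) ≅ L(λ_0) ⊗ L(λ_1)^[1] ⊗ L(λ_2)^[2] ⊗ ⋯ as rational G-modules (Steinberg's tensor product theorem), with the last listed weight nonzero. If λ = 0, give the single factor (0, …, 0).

((0, 12, 12, 9, 8, 12, 8, 0),)

In the fundamental-weight basis, λ has coordinates c = M·v (v = (0, -21, 9, -7, 0, -24, -42, 9)):
  c_1 = 0·0 + (0)·(-21) + 0·9 + (0)·(-7) + (-1)·(0) + (0)·(-24) + (0)·(-42) + 0·9 = 0
  c_2 = 1·0 + (1)·(-21) + 1·9 + (0)·(-7) + 2·0 + (-1)·(-24) + (0)·(-42) + 0·9 = 12
  c_3 = 0·0 + (-1)·(-21) + (-1)·(9) + (0)·(-7) + (-2)·(0) + (0)·(-24) + (0)·(-42) + 0·9 = 12
  c_4 = 1·0 + (0)·(-21) + 1·9 + (0)·(-7) + (-2)·(0) + (0)·(-24) + (0)·(-42) + 0·9 = 9
  c_5 = (-2)·(0) + (-2)·(-21) + (-3)·(9) + (1)·(-7) + (-4)·(0) + (0)·(-24) + (0)·(-42) + 0·9 = 8
  c_6 = (-1)·(0) + (-1)·(-21) + (-1)·(9) + (0)·(-7) + (-2)·(0) + (0)·(-24) + (0)·(-42) + 0·9 = 12
  c_7 = 2·0 + (0)·(-21) + 2·9 + (-2)·(-7) + 0·0 + (0)·(-24) + (1)·(-42) + 2·9 = 8
  c_8 = 0·0 + (0)·(-21) + 1·9 + (0)·(-7) + 0·0 + (0)·(-24) + (0)·(-42) + (-1)·(9) = 0
Expand coordinatewise in base 13:
  c_1 = 0
  c_2 = 12 = 12·13^0
  c_3 = 12 = 12·13^0
  c_4 = 9 = 9·13^0
  c_5 = 8 = 8·13^0
  c_6 = 12 = 12·13^0
  c_7 = 8 = 8·13^0
  c_8 = 0
Factor λ_0 = (0, 12, 12, 9, 8, 12, 8, 0)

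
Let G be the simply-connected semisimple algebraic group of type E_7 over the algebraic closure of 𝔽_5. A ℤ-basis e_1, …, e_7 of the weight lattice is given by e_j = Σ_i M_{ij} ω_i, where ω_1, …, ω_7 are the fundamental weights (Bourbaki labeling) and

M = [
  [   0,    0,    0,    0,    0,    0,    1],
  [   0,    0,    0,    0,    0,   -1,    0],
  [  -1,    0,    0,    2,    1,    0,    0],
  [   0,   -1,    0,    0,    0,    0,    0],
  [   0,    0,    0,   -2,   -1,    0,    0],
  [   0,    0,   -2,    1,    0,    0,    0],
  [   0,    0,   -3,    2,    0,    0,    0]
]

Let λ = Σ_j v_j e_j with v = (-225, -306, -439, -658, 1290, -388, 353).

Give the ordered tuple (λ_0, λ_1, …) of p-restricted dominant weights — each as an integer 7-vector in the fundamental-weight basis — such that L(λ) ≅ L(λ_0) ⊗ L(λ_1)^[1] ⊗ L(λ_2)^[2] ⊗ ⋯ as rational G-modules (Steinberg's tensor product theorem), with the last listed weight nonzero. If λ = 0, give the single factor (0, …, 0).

((3, 3, 4, 1, 1, 0, 1), (0, 2, 4, 1, 0, 4, 0), (4, 0, 2, 2, 1, 3, 0), (2, 3, 1, 2, 0, 1, 0))

Compute c_i = Σ_j M_{ij} v_j with v = (-225, -306, -439, -658, 1290, -388, 353):
  c_1 = 0*-225 + 0*-306 + 0*-439 + 0*-658 + 0*1290 + 0*-388 + 1*353 = 353
  c_2 = 0*-225 + 0*-306 + 0*-439 + 0*-658 + 0*1290 + -1*-388 + 0*353 = 388
  c_3 = -1*-225 + 0*-306 + 0*-439 + 2*-658 + 1*1290 + 0*-388 + 0*353 = 199
  c_4 = 0*-225 + -1*-306 + 0*-439 + 0*-658 + 0*1290 + 0*-388 + 0*353 = 306
  c_5 = 0*-225 + 0*-306 + 0*-439 + -2*-658 + -1*1290 + 0*-388 + 0*353 = 26
  c_6 = 0*-225 + 0*-306 + -2*-439 + 1*-658 + 0*1290 + 0*-388 + 0*353 = 220
  c_7 = 0*-225 + 0*-306 + -3*-439 + 2*-658 + 0*1290 + 0*-388 + 0*353 = 1
Base-5 expansion of each c_i:
  c_1 = 353 = 3·5^0 + 0·5^1 + 4·5^2 + 2·5^3
  c_2 = 388 = 3·5^0 + 2·5^1 + 0·5^2 + 3·5^3
  c_3 = 199 = 4·5^0 + 4·5^1 + 2·5^2 + 1·5^3
  c_4 = 306 = 1·5^0 + 1·5^1 + 2·5^2 + 2·5^3
  c_5 = 26 = 1·5^0 + 0·5^1 + 1·5^2
  c_6 = 220 = 0·5^0 + 4·5^1 + 3·5^2 + 1·5^3
  c_7 = 1 = 1·5^0
λ_0 = (3, 3, 4, 1, 1, 0, 1)
λ_1 = (0, 2, 4, 1, 0, 4, 0)
λ_2 = (4, 0, 2, 2, 1, 3, 0)
λ_3 = (2, 3, 1, 2, 0, 1, 0)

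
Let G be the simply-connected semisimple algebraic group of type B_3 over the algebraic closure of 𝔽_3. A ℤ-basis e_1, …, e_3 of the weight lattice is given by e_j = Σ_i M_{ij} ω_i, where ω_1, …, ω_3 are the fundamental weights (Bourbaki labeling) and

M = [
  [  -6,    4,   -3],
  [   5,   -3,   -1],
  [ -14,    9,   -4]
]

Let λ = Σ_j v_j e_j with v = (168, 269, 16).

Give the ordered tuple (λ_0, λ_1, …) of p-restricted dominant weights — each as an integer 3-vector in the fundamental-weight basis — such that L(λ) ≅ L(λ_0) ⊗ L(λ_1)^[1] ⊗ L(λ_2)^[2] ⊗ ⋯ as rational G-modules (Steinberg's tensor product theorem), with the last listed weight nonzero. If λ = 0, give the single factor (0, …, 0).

Change of basis e → ω: c = M·v where v = (168, 269, 16):
  c_1 = (-6)·(168) + 4·269 + (-3)·(16) = 20
  c_2 = 5·168 + (-3)·(269) + (-1)·(16) = 17
  c_3 = (-14)·(168) + 9·269 + (-4)·(16) = 5
Base-3 expansion of each c_i:
  c_1 = 20 = 2·3^0 + 0·3^1 + 2·3^2
  c_2 = 17 = 2·3^0 + 2·3^1 + 1·3^2
  c_3 = 5 = 2·3^0 + 1·3^1
p-restricted factor λ_0 = (2, 2, 2)
p-restricted factor λ_1 = (0, 2, 1)
p-restricted factor λ_2 = (2, 1, 0)

((2, 2, 2), (0, 2, 1), (2, 1, 0))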